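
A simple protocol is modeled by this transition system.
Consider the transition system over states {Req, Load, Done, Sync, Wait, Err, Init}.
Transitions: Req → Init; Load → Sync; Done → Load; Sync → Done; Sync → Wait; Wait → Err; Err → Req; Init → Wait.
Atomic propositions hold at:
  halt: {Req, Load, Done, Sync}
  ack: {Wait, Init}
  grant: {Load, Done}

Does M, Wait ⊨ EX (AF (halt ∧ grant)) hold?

Sat(halt ∧ grant) = {Load, Done}
AF (halt ∧ grant): least fixpoint, start Z0 = {Load, Done}, add states with every successor in Z. Already a fixed point.
Sat(AF (halt ∧ grant)) = {Load, Done}
Sat(EX (AF (halt ∧ grant))) = {s : some successor in {Load, Done}} = {Done, Sync}
Wait ∉ Sat(EX (AF (halt ∧ grant))) = {Done, Sync}, so the formula does not hold at Wait.

No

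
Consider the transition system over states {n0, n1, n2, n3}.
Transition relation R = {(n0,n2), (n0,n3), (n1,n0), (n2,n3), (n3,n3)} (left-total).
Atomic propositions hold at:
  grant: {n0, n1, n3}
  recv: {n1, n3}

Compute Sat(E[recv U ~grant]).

{n2}

Sat(~grant) = {n2}
E[recv U ~grant]: least fixpoint, start Z0 = Sat(~grant) = {n2}, add states in Sat(recv) with some successor in Z. Already a fixed point.
Sat(E[recv U ~grant]) = {n2}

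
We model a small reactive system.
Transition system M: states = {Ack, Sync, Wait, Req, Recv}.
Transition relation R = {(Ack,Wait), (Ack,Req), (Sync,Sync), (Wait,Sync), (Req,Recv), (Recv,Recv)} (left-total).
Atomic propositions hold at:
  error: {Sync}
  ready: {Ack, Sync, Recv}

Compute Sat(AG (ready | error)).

Sat(ready | error) = {Ack, Sync, Recv}
AG (ready | error): greatest fixpoint, start Z0 = {Ack, Sync, Recv}, keep only states in Sat with every successor in Z. Z1 = {Sync, Recv}; fixed.
Sat(AG (ready | error)) = {Sync, Recv}

{Sync, Recv}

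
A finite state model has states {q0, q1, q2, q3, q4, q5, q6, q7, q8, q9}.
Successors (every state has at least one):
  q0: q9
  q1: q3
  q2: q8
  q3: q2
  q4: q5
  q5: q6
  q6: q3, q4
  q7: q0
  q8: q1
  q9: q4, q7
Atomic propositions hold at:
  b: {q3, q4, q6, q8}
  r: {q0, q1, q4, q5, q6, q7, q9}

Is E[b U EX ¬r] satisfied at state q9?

Sat(¬r) = {q2, q3, q8}
Sat(EX ¬r) = {s : some successor in {q2, q3, q8}} = {q1, q2, q3, q6}
E[b U EX ¬r]: least fixpoint, start Z0 = Sat(EX ¬r) = {q1, q2, q3, q6}, add states in Sat(b) with some successor in Z. Z1 = {q1, q2, q3, q6, q8}; fixed.
Sat(E[b U EX ¬r]) = {q1, q2, q3, q6, q8}
q9 ∉ Sat(E[b U EX ¬r]) = {q1, q2, q3, q6, q8}, so the formula does not hold at q9.

No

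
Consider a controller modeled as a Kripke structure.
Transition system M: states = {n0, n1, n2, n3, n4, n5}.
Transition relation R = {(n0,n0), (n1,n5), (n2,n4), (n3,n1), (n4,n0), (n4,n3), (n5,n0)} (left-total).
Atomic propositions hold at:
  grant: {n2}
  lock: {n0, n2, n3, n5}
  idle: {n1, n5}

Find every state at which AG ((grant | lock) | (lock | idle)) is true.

Sat(grant | lock) = {n0, n2, n3, n5}
Sat(lock | idle) = {n0, n1, n2, n3, n5}
Sat((grant | lock) | (lock | idle)) = {n0, n1, n2, n3, n5}
AG ((grant | lock) | (lock | idle)): greatest fixpoint, start Z0 = {n0, n1, n2, n3, n5}, keep only states in Sat with every successor in Z. Z1 = {n0, n1, n3, n5}; fixed.
Sat(AG ((grant | lock) | (lock | idle))) = {n0, n1, n3, n5}

{n0, n1, n3, n5}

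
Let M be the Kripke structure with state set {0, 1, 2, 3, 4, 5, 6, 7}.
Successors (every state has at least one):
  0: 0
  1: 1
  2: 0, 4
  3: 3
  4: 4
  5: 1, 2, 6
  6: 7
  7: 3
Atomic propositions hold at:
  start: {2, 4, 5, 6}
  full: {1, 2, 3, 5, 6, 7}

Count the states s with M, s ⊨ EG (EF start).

3

EF start: least fixpoint, start Z0 = {2, 4, 5, 6}, add states with some successor in Z. Already a fixed point.
Sat(EF start) = {2, 4, 5, 6}
EG (EF start): greatest fixpoint, start Z0 = {2, 4, 5, 6}, keep only states in Sat with some successor in Z. Z1 = {2, 4, 5}; fixed.
Sat(EG (EF start)) = {2, 4, 5}
|Sat(EG (EF start))| = |{2, 4, 5}| = 3.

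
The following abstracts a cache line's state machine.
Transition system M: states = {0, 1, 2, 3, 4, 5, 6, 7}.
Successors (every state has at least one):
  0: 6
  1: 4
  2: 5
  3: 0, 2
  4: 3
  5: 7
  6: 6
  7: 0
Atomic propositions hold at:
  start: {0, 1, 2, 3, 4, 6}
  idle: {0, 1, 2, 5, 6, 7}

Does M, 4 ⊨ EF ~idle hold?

Yes

Sat(~idle) = {3, 4}
EF ~idle: least fixpoint, start Z0 = {3, 4}, add states with some successor in Z. Z1 = {1, 3, 4}; fixed.
Sat(EF ~idle) = {1, 3, 4}
4 ∈ Sat(EF ~idle) = {1, 3, 4}, so the formula holds at 4.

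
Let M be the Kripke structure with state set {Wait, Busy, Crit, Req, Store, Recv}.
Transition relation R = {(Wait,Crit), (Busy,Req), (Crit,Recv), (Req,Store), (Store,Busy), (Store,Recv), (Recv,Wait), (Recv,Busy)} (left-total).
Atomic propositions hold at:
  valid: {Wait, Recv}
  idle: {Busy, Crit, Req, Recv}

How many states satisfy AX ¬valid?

Sat(¬valid) = {Busy, Crit, Req, Store}
Sat(AX ¬valid) = {s : every successor in {Busy, Crit, Req, Store}} = {Wait, Busy, Req}
|Sat(AX ¬valid)| = |{Wait, Busy, Req}| = 3.

3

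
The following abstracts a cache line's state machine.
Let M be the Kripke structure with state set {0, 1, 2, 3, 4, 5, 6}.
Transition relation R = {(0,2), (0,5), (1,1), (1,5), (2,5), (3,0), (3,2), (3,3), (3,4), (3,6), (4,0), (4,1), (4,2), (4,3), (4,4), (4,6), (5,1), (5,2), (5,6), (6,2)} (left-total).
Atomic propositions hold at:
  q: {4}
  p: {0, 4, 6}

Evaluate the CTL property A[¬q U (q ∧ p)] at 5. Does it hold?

Sat(¬q) = {0, 1, 2, 3, 5, 6}
Sat(q ∧ p) = {4}
A[¬q U (q ∧ p)]: least fixpoint, start Z0 = Sat((q ∧ p)) = {4}, add states in Sat(¬q) with every successor in Z. Already a fixed point.
Sat(A[¬q U (q ∧ p)]) = {4}
5 ∉ Sat(A[¬q U (q ∧ p)]) = {4}, so the formula does not hold at 5.

No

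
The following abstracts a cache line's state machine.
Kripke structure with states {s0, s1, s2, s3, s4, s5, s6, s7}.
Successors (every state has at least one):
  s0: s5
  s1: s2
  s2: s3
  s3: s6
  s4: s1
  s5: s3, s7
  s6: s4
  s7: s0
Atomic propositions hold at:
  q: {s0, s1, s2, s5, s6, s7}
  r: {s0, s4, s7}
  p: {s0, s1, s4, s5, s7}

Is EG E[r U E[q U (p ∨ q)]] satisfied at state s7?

Yes

Sat(p ∨ q) = {s0, s1, s2, s4, s5, s6, s7}
E[q U (p ∨ q)]: least fixpoint, start Z0 = Sat((p ∨ q)) = {s0, s1, s2, s4, s5, s6, s7}, add states in Sat(q) with some successor in Z. Already a fixed point.
Sat(E[q U (p ∨ q)]) = {s0, s1, s2, s4, s5, s6, s7}
E[r U E[q U (p ∨ q)]]: least fixpoint, start Z0 = Sat(E[q U (p ∨ q)]) = {s0, s1, s2, s4, s5, s6, s7}, add states in Sat(r) with some successor in Z. Already a fixed point.
Sat(E[r U E[q U (p ∨ q)]]) = {s0, s1, s2, s4, s5, s6, s7}
EG E[r U E[q U (p ∨ q)]]: greatest fixpoint, start Z0 = {s0, s1, s2, s4, s5, s6, s7}, keep only states in Sat with some successor in Z. Z1 = {s0, s1, s4, s5, s6, s7}; Z2 = {s0, s4, s5, s6, s7}; Z3 = {s0, s5, s6, s7}; Z4 = {s0, s5, s7}; fixed.
Sat(EG E[r U E[q U (p ∨ q)]]) = {s0, s5, s7}
s7 ∈ Sat(EG E[r U E[q U (p ∨ q)]]) = {s0, s5, s7}, so the formula holds at s7.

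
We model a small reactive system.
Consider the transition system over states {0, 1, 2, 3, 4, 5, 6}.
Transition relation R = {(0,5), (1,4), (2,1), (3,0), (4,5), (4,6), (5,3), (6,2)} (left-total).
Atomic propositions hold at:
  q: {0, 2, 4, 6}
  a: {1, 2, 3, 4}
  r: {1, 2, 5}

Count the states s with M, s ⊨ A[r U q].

5

A[r U q]: least fixpoint, start Z0 = Sat(q) = {0, 2, 4, 6}, add states in Sat(r) with every successor in Z. Z1 = {0, 1, 2, 4, 6}; fixed.
Sat(A[r U q]) = {0, 1, 2, 4, 6}
|Sat(A[r U q])| = |{0, 1, 2, 4, 6}| = 5.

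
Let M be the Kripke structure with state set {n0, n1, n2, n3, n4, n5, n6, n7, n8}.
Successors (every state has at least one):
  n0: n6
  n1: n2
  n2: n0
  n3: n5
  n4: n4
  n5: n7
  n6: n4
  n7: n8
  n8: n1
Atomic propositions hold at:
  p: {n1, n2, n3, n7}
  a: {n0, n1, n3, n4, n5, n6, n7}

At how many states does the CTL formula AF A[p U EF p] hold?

6

EF p: least fixpoint, start Z0 = {n1, n2, n3, n7}, add states with some successor in Z. Z1 = {n1, n2, n3, n5, n7, n8}; fixed.
Sat(EF p) = {n1, n2, n3, n5, n7, n8}
A[p U EF p]: least fixpoint, start Z0 = Sat(EF p) = {n1, n2, n3, n5, n7, n8}, add states in Sat(p) with every successor in Z. Already a fixed point.
Sat(A[p U EF p]) = {n1, n2, n3, n5, n7, n8}
AF A[p U EF p]: least fixpoint, start Z0 = {n1, n2, n3, n5, n7, n8}, add states with every successor in Z. Already a fixed point.
Sat(AF A[p U EF p]) = {n1, n2, n3, n5, n7, n8}
|Sat(AF A[p U EF p])| = |{n1, n2, n3, n5, n7, n8}| = 6.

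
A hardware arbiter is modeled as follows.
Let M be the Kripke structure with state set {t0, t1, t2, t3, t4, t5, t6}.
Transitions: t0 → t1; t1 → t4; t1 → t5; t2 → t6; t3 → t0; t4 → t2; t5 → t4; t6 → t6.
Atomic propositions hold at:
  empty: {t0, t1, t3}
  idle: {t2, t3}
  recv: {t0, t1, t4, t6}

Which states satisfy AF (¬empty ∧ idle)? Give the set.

Sat(¬empty) = {t2, t4, t5, t6}
Sat(¬empty ∧ idle) = {t2}
AF (¬empty ∧ idle): least fixpoint, start Z0 = {t2}, add states with every successor in Z. Z1 = {t2, t4}; Z2 = {t2, t4, t5}; Z3 = {t1, t2, t4, t5}; Z4 = {t0, t1, t2, t4, t5}; Z5 = {t0, t1, t2, t3, t4, t5}; fixed.
Sat(AF (¬empty ∧ idle)) = {t0, t1, t2, t3, t4, t5}

{t0, t1, t2, t3, t4, t5}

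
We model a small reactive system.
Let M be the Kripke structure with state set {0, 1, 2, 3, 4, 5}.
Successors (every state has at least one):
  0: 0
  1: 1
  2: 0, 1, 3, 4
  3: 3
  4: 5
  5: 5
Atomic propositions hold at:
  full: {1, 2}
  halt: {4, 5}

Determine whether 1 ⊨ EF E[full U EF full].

Yes

EF full: least fixpoint, start Z0 = {1, 2}, add states with some successor in Z. Already a fixed point.
Sat(EF full) = {1, 2}
E[full U EF full]: least fixpoint, start Z0 = Sat(EF full) = {1, 2}, add states in Sat(full) with some successor in Z. Already a fixed point.
Sat(E[full U EF full]) = {1, 2}
EF E[full U EF full]: least fixpoint, start Z0 = {1, 2}, add states with some successor in Z. Already a fixed point.
Sat(EF E[full U EF full]) = {1, 2}
1 ∈ Sat(EF E[full U EF full]) = {1, 2}, so the formula holds at 1.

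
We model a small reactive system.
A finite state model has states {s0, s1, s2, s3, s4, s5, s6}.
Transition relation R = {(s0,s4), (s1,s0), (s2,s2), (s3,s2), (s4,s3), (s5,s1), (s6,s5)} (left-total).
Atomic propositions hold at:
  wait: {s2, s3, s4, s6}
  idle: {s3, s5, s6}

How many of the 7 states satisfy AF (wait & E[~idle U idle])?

6

Sat(~idle) = {s0, s1, s2, s4}
E[~idle U idle]: least fixpoint, start Z0 = Sat(idle) = {s3, s5, s6}, add states in Sat(~idle) with some successor in Z. Z1 = {s3, s4, s5, s6}; Z2 = {s0, s3, s4, s5, s6}; Z3 = {s0, s1, s3, s4, s5, s6}; fixed.
Sat(E[~idle U idle]) = {s0, s1, s3, s4, s5, s6}
Sat(wait & E[~idle U idle]) = {s3, s4, s6}
AF (wait & E[~idle U idle]): least fixpoint, start Z0 = {s3, s4, s6}, add states with every successor in Z. Z1 = {s0, s3, s4, s6}; Z2 = {s0, s1, s3, s4, s6}; Z3 = {s0, s1, s3, s4, s5, s6}; fixed.
Sat(AF (wait & E[~idle U idle])) = {s0, s1, s3, s4, s5, s6}
|Sat(AF (wait & E[~idle U idle]))| = |{s0, s1, s3, s4, s5, s6}| = 6.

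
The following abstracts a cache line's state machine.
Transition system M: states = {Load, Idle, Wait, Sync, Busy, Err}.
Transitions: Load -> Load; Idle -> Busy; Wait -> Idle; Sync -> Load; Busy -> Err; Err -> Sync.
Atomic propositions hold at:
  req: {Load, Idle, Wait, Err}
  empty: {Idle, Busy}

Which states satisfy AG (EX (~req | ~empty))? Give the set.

{Load, Idle, Sync, Busy, Err}

Sat(~req) = {Sync, Busy}
Sat(~empty) = {Load, Wait, Sync, Err}
Sat(~req | ~empty) = {Load, Wait, Sync, Busy, Err}
Sat(EX (~req | ~empty)) = {s : some successor in {Load, Wait, Sync, Busy, Err}} = {Load, Idle, Sync, Busy, Err}
AG (EX (~req | ~empty)): greatest fixpoint, start Z0 = {Load, Idle, Sync, Busy, Err}, keep only states in Sat with every successor in Z. Already a fixed point.
Sat(AG (EX (~req | ~empty))) = {Load, Idle, Sync, Busy, Err}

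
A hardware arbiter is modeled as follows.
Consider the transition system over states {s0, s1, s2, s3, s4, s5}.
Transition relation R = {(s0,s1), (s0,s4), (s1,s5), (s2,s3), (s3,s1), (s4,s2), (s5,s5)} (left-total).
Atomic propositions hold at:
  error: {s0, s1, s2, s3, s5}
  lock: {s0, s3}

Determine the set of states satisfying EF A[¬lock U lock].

{s0, s2, s3, s4}

Sat(¬lock) = {s1, s2, s4, s5}
A[¬lock U lock]: least fixpoint, start Z0 = Sat(lock) = {s0, s3}, add states in Sat(¬lock) with every successor in Z. Z1 = {s0, s2, s3}; Z2 = {s0, s2, s3, s4}; fixed.
Sat(A[¬lock U lock]) = {s0, s2, s3, s4}
EF A[¬lock U lock]: least fixpoint, start Z0 = {s0, s2, s3, s4}, add states with some successor in Z. Already a fixed point.
Sat(EF A[¬lock U lock]) = {s0, s2, s3, s4}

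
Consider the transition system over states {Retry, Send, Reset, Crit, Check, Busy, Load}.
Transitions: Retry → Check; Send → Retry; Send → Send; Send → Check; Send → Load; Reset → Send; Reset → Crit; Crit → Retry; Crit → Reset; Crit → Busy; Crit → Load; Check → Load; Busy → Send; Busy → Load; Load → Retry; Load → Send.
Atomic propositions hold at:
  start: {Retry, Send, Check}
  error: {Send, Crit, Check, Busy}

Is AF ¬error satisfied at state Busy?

Sat(¬error) = {Retry, Reset, Load}
AF ¬error: least fixpoint, start Z0 = {Retry, Reset, Load}, add states with every successor in Z. Z1 = {Retry, Reset, Check, Load}; fixed.
Sat(AF ¬error) = {Retry, Reset, Check, Load}
Busy ∉ Sat(AF ¬error) = {Retry, Reset, Check, Load}, so the formula does not hold at Busy.

No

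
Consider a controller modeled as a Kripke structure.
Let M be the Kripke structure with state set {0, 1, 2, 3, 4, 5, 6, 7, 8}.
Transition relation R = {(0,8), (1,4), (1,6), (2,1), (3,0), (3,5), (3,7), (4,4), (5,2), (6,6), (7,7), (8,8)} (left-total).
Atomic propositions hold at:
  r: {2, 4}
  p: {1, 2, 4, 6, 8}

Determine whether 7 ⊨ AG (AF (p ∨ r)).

Sat(p ∨ r) = {1, 2, 4, 6, 8}
AF (p ∨ r): least fixpoint, start Z0 = {1, 2, 4, 6, 8}, add states with every successor in Z. Z1 = {0, 1, 2, 4, 5, 6, 8}; fixed.
Sat(AF (p ∨ r)) = {0, 1, 2, 4, 5, 6, 8}
AG (AF (p ∨ r)): greatest fixpoint, start Z0 = {0, 1, 2, 4, 5, 6, 8}, keep only states in Sat with every successor in Z. Already a fixed point.
Sat(AG (AF (p ∨ r))) = {0, 1, 2, 4, 5, 6, 8}
7 ∉ Sat(AG (AF (p ∨ r))) = {0, 1, 2, 4, 5, 6, 8}, so the formula does not hold at 7.

No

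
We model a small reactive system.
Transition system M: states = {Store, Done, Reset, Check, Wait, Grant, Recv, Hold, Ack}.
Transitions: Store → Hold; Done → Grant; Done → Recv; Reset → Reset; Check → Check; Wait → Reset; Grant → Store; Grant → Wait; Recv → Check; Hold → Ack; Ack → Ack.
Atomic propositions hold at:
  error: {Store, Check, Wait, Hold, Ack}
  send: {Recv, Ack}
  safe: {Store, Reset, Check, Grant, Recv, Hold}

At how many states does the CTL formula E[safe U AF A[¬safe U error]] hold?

Sat(¬safe) = {Done, Wait, Ack}
A[¬safe U error]: least fixpoint, start Z0 = Sat(error) = {Store, Check, Wait, Hold, Ack}, add states in Sat(¬safe) with every successor in Z. Already a fixed point.
Sat(A[¬safe U error]) = {Store, Check, Wait, Hold, Ack}
AF A[¬safe U error]: least fixpoint, start Z0 = {Store, Check, Wait, Hold, Ack}, add states with every successor in Z. Z1 = {Store, Check, Wait, Grant, Recv, Hold, Ack}; Z2 = {Store, Done, Check, Wait, Grant, Recv, Hold, Ack}; fixed.
Sat(AF A[¬safe U error]) = {Store, Done, Check, Wait, Grant, Recv, Hold, Ack}
E[safe U AF A[¬safe U error]]: least fixpoint, start Z0 = Sat(AF A[¬safe U error]) = {Store, Done, Check, Wait, Grant, Recv, Hold, Ack}, add states in Sat(safe) with some successor in Z. Already a fixed point.
Sat(E[safe U AF A[¬safe U error]]) = {Store, Done, Check, Wait, Grant, Recv, Hold, Ack}
|Sat(E[safe U AF A[¬safe U error]])| = |{Store, Done, Check, Wait, Grant, Recv, Hold, Ack}| = 8.

8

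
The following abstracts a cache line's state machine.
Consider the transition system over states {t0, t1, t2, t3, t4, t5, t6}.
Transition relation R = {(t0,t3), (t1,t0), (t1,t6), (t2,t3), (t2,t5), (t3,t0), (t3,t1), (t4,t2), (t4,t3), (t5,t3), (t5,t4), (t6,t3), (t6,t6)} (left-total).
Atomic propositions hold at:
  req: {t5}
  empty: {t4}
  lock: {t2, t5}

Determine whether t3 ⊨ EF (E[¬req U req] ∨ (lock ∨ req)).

No

Sat(¬req) = {t0, t1, t2, t3, t4, t6}
E[¬req U req]: least fixpoint, start Z0 = Sat(req) = {t5}, add states in Sat(¬req) with some successor in Z. Z1 = {t2, t5}; Z2 = {t2, t4, t5}; fixed.
Sat(E[¬req U req]) = {t2, t4, t5}
Sat(lock ∨ req) = {t2, t5}
Sat(E[¬req U req] ∨ (lock ∨ req)) = {t2, t4, t5}
EF (E[¬req U req] ∨ (lock ∨ req)): least fixpoint, start Z0 = {t2, t4, t5}, add states with some successor in Z. Already a fixed point.
Sat(EF (E[¬req U req] ∨ (lock ∨ req))) = {t2, t4, t5}
t3 ∉ Sat(EF (E[¬req U req] ∨ (lock ∨ req))) = {t2, t4, t5}, so the formula does not hold at t3.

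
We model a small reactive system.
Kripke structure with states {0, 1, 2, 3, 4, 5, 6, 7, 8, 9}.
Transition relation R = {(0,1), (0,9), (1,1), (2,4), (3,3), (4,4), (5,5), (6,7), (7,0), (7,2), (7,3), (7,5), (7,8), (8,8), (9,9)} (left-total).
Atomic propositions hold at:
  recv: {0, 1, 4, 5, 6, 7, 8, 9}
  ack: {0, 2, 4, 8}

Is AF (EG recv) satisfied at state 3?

EG recv: greatest fixpoint, start Z0 = {0, 1, 4, 5, 6, 7, 8, 9}, keep only states in Sat with some successor in Z. Already a fixed point.
Sat(EG recv) = {0, 1, 4, 5, 6, 7, 8, 9}
AF (EG recv): least fixpoint, start Z0 = {0, 1, 4, 5, 6, 7, 8, 9}, add states with every successor in Z. Z1 = {0, 1, 2, 4, 5, 6, 7, 8, 9}; fixed.
Sat(AF (EG recv)) = {0, 1, 2, 4, 5, 6, 7, 8, 9}
3 ∉ Sat(AF (EG recv)) = {0, 1, 2, 4, 5, 6, 7, 8, 9}, so the formula does not hold at 3.

No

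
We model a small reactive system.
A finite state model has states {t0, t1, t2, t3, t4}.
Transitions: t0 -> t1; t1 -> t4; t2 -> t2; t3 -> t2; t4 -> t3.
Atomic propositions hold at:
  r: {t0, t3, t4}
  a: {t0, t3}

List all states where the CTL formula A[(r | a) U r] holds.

{t0, t3, t4}

Sat(r | a) = {t0, t3, t4}
A[(r | a) U r]: least fixpoint, start Z0 = Sat(r) = {t0, t3, t4}, add states in Sat(r | a) with every successor in Z. Already a fixed point.
Sat(A[(r | a) U r]) = {t0, t3, t4}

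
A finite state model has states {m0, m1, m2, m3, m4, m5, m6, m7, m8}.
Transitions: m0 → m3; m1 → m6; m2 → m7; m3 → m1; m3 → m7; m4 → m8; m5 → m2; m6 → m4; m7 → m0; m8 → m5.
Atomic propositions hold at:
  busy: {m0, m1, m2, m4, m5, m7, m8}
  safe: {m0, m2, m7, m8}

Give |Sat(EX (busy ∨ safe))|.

7

Sat(busy ∨ safe) = {m0, m1, m2, m4, m5, m7, m8}
Sat(EX (busy ∨ safe)) = {s : some successor in {m0, m1, m2, m4, m5, m7, m8}} = {m2, m3, m4, m5, m6, m7, m8}
|Sat(EX (busy ∨ safe))| = |{m2, m3, m4, m5, m6, m7, m8}| = 7.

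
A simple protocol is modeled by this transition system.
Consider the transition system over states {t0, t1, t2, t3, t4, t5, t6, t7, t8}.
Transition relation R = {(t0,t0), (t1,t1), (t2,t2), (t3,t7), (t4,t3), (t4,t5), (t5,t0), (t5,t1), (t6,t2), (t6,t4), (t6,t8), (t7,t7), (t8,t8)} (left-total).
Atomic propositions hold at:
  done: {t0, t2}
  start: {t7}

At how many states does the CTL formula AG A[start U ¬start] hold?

5

Sat(¬start) = {t0, t1, t2, t3, t4, t5, t6, t8}
A[start U ¬start]: least fixpoint, start Z0 = Sat(¬start) = {t0, t1, t2, t3, t4, t5, t6, t8}, add states in Sat(start) with every successor in Z. Already a fixed point.
Sat(A[start U ¬start]) = {t0, t1, t2, t3, t4, t5, t6, t8}
AG A[start U ¬start]: greatest fixpoint, start Z0 = {t0, t1, t2, t3, t4, t5, t6, t8}, keep only states in Sat with every successor in Z. Z1 = {t0, t1, t2, t4, t5, t6, t8}; Z2 = {t0, t1, t2, t5, t6, t8}; Z3 = {t0, t1, t2, t5, t8}; fixed.
Sat(AG A[start U ¬start]) = {t0, t1, t2, t5, t8}
|Sat(AG A[start U ¬start])| = |{t0, t1, t2, t5, t8}| = 5.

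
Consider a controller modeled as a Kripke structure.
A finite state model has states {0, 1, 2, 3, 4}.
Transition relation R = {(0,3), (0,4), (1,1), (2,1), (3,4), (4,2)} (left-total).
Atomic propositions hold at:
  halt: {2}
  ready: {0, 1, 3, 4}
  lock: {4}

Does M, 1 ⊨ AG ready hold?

AG ready: greatest fixpoint, start Z0 = {0, 1, 3, 4}, keep only states in Sat with every successor in Z. Z1 = {0, 1, 3}; Z2 = {1}; fixed.
Sat(AG ready) = {1}
1 ∈ Sat(AG ready) = {1}, so the formula holds at 1.

Yes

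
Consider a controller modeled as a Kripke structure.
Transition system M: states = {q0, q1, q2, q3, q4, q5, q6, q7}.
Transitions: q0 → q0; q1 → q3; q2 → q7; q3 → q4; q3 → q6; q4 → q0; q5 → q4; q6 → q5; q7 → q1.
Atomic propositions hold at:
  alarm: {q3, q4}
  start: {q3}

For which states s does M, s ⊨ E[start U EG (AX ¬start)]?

{q0, q3, q4, q5, q6}

Sat(¬start) = {q0, q1, q2, q4, q5, q6, q7}
Sat(AX ¬start) = {s : every successor in {q0, q1, q2, q4, q5, q6, q7}} = {q0, q2, q3, q4, q5, q6, q7}
EG (AX ¬start): greatest fixpoint, start Z0 = {q0, q2, q3, q4, q5, q6, q7}, keep only states in Sat with some successor in Z. Z1 = {q0, q2, q3, q4, q5, q6}; Z2 = {q0, q3, q4, q5, q6}; fixed.
Sat(EG (AX ¬start)) = {q0, q3, q4, q5, q6}
E[start U EG (AX ¬start)]: least fixpoint, start Z0 = Sat(EG (AX ¬start)) = {q0, q3, q4, q5, q6}, add states in Sat(start) with some successor in Z. Already a fixed point.
Sat(E[start U EG (AX ¬start)]) = {q0, q3, q4, q5, q6}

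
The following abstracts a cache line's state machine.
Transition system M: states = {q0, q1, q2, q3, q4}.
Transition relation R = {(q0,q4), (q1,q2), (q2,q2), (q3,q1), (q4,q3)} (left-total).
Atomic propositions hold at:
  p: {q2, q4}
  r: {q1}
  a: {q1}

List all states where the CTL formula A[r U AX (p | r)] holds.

Sat(p | r) = {q1, q2, q4}
Sat(AX (p | r)) = {s : every successor in {q1, q2, q4}} = {q0, q1, q2, q3}
A[r U AX (p | r)]: least fixpoint, start Z0 = Sat(AX (p | r)) = {q0, q1, q2, q3}, add states in Sat(r) with every successor in Z. Already a fixed point.
Sat(A[r U AX (p | r)]) = {q0, q1, q2, q3}

{q0, q1, q2, q3}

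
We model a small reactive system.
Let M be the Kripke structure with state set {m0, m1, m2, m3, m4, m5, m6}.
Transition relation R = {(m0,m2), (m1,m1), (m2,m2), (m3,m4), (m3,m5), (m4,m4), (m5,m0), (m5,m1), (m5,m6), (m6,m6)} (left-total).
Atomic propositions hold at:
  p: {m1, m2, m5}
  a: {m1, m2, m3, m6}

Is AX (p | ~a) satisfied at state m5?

Sat(~a) = {m0, m4, m5}
Sat(p | ~a) = {m0, m1, m2, m4, m5}
Sat(AX (p | ~a)) = {s : every successor in {m0, m1, m2, m4, m5}} = {m0, m1, m2, m3, m4}
m5 ∉ Sat(AX (p | ~a)) = {m0, m1, m2, m3, m4}, so the formula does not hold at m5.

No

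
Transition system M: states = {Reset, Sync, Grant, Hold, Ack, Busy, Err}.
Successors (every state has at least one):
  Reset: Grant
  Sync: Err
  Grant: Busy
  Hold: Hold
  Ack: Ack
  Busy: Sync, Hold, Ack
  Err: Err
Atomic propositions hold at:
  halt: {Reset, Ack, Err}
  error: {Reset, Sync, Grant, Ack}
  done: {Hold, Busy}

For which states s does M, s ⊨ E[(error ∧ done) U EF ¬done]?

{Reset, Sync, Grant, Ack, Busy, Err}

Sat(error ∧ done) = ∅
Sat(¬done) = {Reset, Sync, Grant, Ack, Err}
EF ¬done: least fixpoint, start Z0 = {Reset, Sync, Grant, Ack, Err}, add states with some successor in Z. Z1 = {Reset, Sync, Grant, Ack, Busy, Err}; fixed.
Sat(EF ¬done) = {Reset, Sync, Grant, Ack, Busy, Err}
E[(error ∧ done) U EF ¬done]: least fixpoint, start Z0 = Sat(EF ¬done) = {Reset, Sync, Grant, Ack, Busy, Err}, add states in Sat(error ∧ done) with some successor in Z. Already a fixed point.
Sat(E[(error ∧ done) U EF ¬done]) = {Reset, Sync, Grant, Ack, Busy, Err}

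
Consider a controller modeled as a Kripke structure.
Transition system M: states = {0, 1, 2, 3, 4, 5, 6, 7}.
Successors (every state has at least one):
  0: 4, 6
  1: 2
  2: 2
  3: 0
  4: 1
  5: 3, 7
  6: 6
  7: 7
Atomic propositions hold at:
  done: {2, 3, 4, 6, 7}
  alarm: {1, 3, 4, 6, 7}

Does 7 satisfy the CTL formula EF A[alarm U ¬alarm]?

No

Sat(¬alarm) = {0, 2, 5}
A[alarm U ¬alarm]: least fixpoint, start Z0 = Sat(¬alarm) = {0, 2, 5}, add states in Sat(alarm) with every successor in Z. Z1 = {0, 1, 2, 3, 5}; Z2 = {0, 1, 2, 3, 4, 5}; fixed.
Sat(A[alarm U ¬alarm]) = {0, 1, 2, 3, 4, 5}
EF A[alarm U ¬alarm]: least fixpoint, start Z0 = {0, 1, 2, 3, 4, 5}, add states with some successor in Z. Already a fixed point.
Sat(EF A[alarm U ¬alarm]) = {0, 1, 2, 3, 4, 5}
7 ∉ Sat(EF A[alarm U ¬alarm]) = {0, 1, 2, 3, 4, 5}, so the formula does not hold at 7.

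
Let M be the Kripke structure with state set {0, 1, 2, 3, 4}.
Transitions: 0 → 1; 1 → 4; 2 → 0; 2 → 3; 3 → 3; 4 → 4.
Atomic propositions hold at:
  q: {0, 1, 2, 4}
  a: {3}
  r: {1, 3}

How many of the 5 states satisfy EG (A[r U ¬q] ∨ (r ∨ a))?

Sat(¬q) = {3}
A[r U ¬q]: least fixpoint, start Z0 = Sat(¬q) = {3}, add states in Sat(r) with every successor in Z. Already a fixed point.
Sat(A[r U ¬q]) = {3}
Sat(r ∨ a) = {1, 3}
Sat(A[r U ¬q] ∨ (r ∨ a)) = {1, 3}
EG (A[r U ¬q] ∨ (r ∨ a)): greatest fixpoint, start Z0 = {1, 3}, keep only states in Sat with some successor in Z. Z1 = {3}; fixed.
Sat(EG (A[r U ¬q] ∨ (r ∨ a))) = {3}
|Sat(EG (A[r U ¬q] ∨ (r ∨ a)))| = |{3}| = 1.

1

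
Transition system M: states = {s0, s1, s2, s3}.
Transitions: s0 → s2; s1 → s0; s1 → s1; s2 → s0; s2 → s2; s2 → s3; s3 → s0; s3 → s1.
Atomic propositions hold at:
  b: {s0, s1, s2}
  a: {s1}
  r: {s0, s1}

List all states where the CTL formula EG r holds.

EG r: greatest fixpoint, start Z0 = {s0, s1}, keep only states in Sat with some successor in Z. Z1 = {s1}; fixed.
Sat(EG r) = {s1}

{s1}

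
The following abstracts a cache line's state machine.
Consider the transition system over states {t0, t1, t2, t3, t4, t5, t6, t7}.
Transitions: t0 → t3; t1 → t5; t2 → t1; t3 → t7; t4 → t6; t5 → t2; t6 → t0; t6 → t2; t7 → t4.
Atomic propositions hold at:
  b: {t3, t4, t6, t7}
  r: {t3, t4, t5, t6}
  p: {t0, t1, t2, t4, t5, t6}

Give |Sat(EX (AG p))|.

AG p: greatest fixpoint, start Z0 = {t0, t1, t2, t4, t5, t6}, keep only states in Sat with every successor in Z. Z1 = {t1, t2, t4, t5, t6}; Z2 = {t1, t2, t4, t5}; Z3 = {t1, t2, t5}; fixed.
Sat(AG p) = {t1, t2, t5}
Sat(EX (AG p)) = {s : some successor in {t1, t2, t5}} = {t1, t2, t5, t6}
|Sat(EX (AG p))| = |{t1, t2, t5, t6}| = 4.

4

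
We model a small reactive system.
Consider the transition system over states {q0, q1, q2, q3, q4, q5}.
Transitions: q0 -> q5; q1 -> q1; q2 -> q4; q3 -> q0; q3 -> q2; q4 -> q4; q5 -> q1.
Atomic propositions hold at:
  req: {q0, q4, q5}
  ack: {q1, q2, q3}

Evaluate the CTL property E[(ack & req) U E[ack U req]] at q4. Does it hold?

Yes

Sat(ack & req) = ∅
E[ack U req]: least fixpoint, start Z0 = Sat(req) = {q0, q4, q5}, add states in Sat(ack) with some successor in Z. Z1 = {q0, q2, q3, q4, q5}; fixed.
Sat(E[ack U req]) = {q0, q2, q3, q4, q5}
E[(ack & req) U E[ack U req]]: least fixpoint, start Z0 = Sat(E[ack U req]) = {q0, q2, q3, q4, q5}, add states in Sat(ack & req) with some successor in Z. Already a fixed point.
Sat(E[(ack & req) U E[ack U req]]) = {q0, q2, q3, q4, q5}
q4 ∈ Sat(E[(ack & req) U E[ack U req]]) = {q0, q2, q3, q4, q5}, so the formula holds at q4.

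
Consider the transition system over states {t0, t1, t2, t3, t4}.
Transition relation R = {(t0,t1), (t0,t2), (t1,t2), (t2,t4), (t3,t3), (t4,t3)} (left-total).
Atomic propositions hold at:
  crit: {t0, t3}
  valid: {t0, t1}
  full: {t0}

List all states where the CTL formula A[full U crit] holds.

A[full U crit]: least fixpoint, start Z0 = Sat(crit) = {t0, t3}, add states in Sat(full) with every successor in Z. Already a fixed point.
Sat(A[full U crit]) = {t0, t3}

{t0, t3}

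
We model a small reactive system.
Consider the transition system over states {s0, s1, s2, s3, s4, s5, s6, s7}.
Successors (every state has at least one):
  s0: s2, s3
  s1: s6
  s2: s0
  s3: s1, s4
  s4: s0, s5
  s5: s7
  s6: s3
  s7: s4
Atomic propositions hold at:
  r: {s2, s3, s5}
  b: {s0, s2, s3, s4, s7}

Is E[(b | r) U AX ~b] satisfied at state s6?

No

Sat(b | r) = {s0, s2, s3, s4, s5, s7}
Sat(~b) = {s1, s5, s6}
Sat(AX ~b) = {s : every successor in {s1, s5, s6}} = {s1}
E[(b | r) U AX ~b]: least fixpoint, start Z0 = Sat(AX ~b) = {s1}, add states in Sat(b | r) with some successor in Z. Z1 = {s1, s3}; Z2 = {s0, s1, s3}; Z3 = {s0, s1, s2, s3, s4}; Z4 = {s0, s1, s2, s3, s4, s7}; Z5 = {s0, s1, s2, s3, s4, s5, s7}; fixed.
Sat(E[(b | r) U AX ~b]) = {s0, s1, s2, s3, s4, s5, s7}
s6 ∉ Sat(E[(b | r) U AX ~b]) = {s0, s1, s2, s3, s4, s5, s7}, so the formula does not hold at s6.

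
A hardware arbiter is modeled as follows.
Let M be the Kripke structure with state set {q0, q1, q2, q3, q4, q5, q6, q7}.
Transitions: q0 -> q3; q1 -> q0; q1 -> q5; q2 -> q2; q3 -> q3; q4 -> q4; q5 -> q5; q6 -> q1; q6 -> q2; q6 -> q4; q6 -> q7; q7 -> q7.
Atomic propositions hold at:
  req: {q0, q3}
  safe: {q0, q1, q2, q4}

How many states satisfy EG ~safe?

Sat(~safe) = {q3, q5, q6, q7}
EG ~safe: greatest fixpoint, start Z0 = {q3, q5, q6, q7}, keep only states in Sat with some successor in Z. Already a fixed point.
Sat(EG ~safe) = {q3, q5, q6, q7}
|Sat(EG ~safe)| = |{q3, q5, q6, q7}| = 4.

4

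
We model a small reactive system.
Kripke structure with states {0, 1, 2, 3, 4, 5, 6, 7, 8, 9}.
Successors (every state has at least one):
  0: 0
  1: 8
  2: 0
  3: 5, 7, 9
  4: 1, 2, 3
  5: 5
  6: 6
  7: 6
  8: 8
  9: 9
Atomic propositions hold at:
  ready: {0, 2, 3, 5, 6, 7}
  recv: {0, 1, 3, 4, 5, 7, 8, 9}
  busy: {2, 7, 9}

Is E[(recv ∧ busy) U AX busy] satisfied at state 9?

Yes

Sat(recv ∧ busy) = {7, 9}
Sat(AX busy) = {s : every successor in {2, 7, 9}} = {9}
E[(recv ∧ busy) U AX busy]: least fixpoint, start Z0 = Sat(AX busy) = {9}, add states in Sat(recv ∧ busy) with some successor in Z. Already a fixed point.
Sat(E[(recv ∧ busy) U AX busy]) = {9}
9 ∈ Sat(E[(recv ∧ busy) U AX busy]) = {9}, so the formula holds at 9.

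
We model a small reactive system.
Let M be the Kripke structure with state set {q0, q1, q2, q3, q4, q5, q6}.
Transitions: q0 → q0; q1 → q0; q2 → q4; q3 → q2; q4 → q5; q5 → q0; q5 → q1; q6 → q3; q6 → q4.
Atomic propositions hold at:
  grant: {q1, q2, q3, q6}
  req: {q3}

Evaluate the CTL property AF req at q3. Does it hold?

AF req: least fixpoint, start Z0 = {q3}, add states with every successor in Z. Already a fixed point.
Sat(AF req) = {q3}
q3 ∈ Sat(AF req) = {q3}, so the formula holds at q3.

Yes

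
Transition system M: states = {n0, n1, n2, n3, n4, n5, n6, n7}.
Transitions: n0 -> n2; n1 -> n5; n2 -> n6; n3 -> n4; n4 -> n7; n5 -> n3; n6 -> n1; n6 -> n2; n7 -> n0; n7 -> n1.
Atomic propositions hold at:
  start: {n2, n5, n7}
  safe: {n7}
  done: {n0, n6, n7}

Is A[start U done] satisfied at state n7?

A[start U done]: least fixpoint, start Z0 = Sat(done) = {n0, n6, n7}, add states in Sat(start) with every successor in Z. Z1 = {n0, n2, n6, n7}; fixed.
Sat(A[start U done]) = {n0, n2, n6, n7}
n7 ∈ Sat(A[start U done]) = {n0, n2, n6, n7}, so the formula holds at n7.

Yes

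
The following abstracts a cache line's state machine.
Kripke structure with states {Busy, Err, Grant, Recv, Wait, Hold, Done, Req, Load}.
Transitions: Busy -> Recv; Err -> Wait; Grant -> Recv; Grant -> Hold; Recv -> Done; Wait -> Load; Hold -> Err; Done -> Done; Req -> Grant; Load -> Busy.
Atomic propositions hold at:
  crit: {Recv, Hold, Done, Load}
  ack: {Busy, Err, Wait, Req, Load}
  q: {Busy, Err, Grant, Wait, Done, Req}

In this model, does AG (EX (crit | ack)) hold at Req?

No

Sat(crit | ack) = {Busy, Err, Recv, Wait, Hold, Done, Req, Load}
Sat(EX (crit | ack)) = {s : some successor in {Busy, Err, Recv, Wait, Hold, Done, Req, Load}} = {Busy, Err, Grant, Recv, Wait, Hold, Done, Load}
AG (EX (crit | ack)): greatest fixpoint, start Z0 = {Busy, Err, Grant, Recv, Wait, Hold, Done, Load}, keep only states in Sat with every successor in Z. Already a fixed point.
Sat(AG (EX (crit | ack))) = {Busy, Err, Grant, Recv, Wait, Hold, Done, Load}
Req ∉ Sat(AG (EX (crit | ack))) = {Busy, Err, Grant, Recv, Wait, Hold, Done, Load}, so the formula does not hold at Req.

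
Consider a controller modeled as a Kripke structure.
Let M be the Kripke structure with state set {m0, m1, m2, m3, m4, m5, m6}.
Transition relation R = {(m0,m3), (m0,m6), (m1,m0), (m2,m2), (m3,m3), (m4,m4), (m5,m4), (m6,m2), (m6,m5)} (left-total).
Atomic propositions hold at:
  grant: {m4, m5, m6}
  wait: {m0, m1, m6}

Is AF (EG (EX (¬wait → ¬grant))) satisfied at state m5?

No

Sat(¬wait) = {m2, m3, m4, m5}
Sat(¬grant) = {m0, m1, m2, m3}
Sat(¬wait → ¬grant) = {m0, m1, m2, m3, m6}
Sat(EX (¬wait → ¬grant)) = {s : some successor in {m0, m1, m2, m3, m6}} = {m0, m1, m2, m3, m6}
EG (EX (¬wait → ¬grant)): greatest fixpoint, start Z0 = {m0, m1, m2, m3, m6}, keep only states in Sat with some successor in Z. Already a fixed point.
Sat(EG (EX (¬wait → ¬grant))) = {m0, m1, m2, m3, m6}
AF (EG (EX (¬wait → ¬grant))): least fixpoint, start Z0 = {m0, m1, m2, m3, m6}, add states with every successor in Z. Already a fixed point.
Sat(AF (EG (EX (¬wait → ¬grant)))) = {m0, m1, m2, m3, m6}
m5 ∉ Sat(AF (EG (EX (¬wait → ¬grant)))) = {m0, m1, m2, m3, m6}, so the formula does not hold at m5.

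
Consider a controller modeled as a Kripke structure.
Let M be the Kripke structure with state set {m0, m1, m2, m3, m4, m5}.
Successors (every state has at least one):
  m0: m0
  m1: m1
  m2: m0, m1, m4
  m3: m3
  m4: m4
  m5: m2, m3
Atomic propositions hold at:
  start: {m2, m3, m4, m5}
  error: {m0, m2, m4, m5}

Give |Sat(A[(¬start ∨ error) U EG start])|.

4

Sat(¬start) = {m0, m1}
Sat(¬start ∨ error) = {m0, m1, m2, m4, m5}
EG start: greatest fixpoint, start Z0 = {m2, m3, m4, m5}, keep only states in Sat with some successor in Z. Already a fixed point.
Sat(EG start) = {m2, m3, m4, m5}
A[(¬start ∨ error) U EG start]: least fixpoint, start Z0 = Sat(EG start) = {m2, m3, m4, m5}, add states in Sat(¬start ∨ error) with every successor in Z. Already a fixed point.
Sat(A[(¬start ∨ error) U EG start]) = {m2, m3, m4, m5}
|Sat(A[(¬start ∨ error) U EG start])| = |{m2, m3, m4, m5}| = 4.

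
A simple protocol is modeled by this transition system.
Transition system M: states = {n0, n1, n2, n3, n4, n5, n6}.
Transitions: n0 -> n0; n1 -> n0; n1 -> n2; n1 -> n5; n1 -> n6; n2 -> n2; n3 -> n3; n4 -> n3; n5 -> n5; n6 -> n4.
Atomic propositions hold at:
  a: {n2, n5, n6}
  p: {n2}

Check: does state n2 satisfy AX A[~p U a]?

Sat(~p) = {n0, n1, n3, n4, n5, n6}
A[~p U a]: least fixpoint, start Z0 = Sat(a) = {n2, n5, n6}, add states in Sat(~p) with every successor in Z. Already a fixed point.
Sat(A[~p U a]) = {n2, n5, n6}
Sat(AX A[~p U a]) = {s : every successor in {n2, n5, n6}} = {n2, n5}
n2 ∈ Sat(AX A[~p U a]) = {n2, n5}, so the formula holds at n2.

Yes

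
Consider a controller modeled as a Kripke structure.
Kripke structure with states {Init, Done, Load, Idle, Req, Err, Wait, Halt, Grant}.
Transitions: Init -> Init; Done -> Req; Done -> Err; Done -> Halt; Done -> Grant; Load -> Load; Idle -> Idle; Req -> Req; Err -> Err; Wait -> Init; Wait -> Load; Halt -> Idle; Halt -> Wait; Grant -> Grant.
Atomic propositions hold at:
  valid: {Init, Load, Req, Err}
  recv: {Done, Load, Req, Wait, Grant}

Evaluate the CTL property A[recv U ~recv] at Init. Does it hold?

Yes

Sat(~recv) = {Init, Idle, Err, Halt}
A[recv U ~recv]: least fixpoint, start Z0 = Sat(~recv) = {Init, Idle, Err, Halt}, add states in Sat(recv) with every successor in Z. Already a fixed point.
Sat(A[recv U ~recv]) = {Init, Idle, Err, Halt}
Init ∈ Sat(A[recv U ~recv]) = {Init, Idle, Err, Halt}, so the formula holds at Init.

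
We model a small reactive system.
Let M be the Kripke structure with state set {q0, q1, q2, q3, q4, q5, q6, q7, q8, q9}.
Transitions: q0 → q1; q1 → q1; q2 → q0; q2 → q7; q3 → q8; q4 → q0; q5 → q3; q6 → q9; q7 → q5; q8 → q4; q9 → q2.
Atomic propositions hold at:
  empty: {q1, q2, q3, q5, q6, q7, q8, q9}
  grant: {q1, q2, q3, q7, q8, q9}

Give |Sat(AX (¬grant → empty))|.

7

Sat(¬grant) = {q0, q4, q5, q6}
Sat(¬grant → empty) = {q1, q2, q3, q5, q6, q7, q8, q9}
Sat(AX (¬grant → empty)) = {s : every successor in {q1, q2, q3, q5, q6, q7, q8, q9}} = {q0, q1, q3, q5, q6, q7, q9}
|Sat(AX (¬grant → empty))| = |{q0, q1, q3, q5, q6, q7, q9}| = 7.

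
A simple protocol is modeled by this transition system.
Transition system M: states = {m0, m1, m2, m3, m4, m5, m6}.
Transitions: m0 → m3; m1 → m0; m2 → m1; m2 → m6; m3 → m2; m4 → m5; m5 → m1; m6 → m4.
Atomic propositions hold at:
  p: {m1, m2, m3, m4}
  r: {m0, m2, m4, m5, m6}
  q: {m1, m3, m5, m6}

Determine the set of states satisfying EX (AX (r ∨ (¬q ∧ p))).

Sat(¬q) = {m0, m2, m4}
Sat(¬q ∧ p) = {m2, m4}
Sat(r ∨ (¬q ∧ p)) = {m0, m2, m4, m5, m6}
Sat(AX (r ∨ (¬q ∧ p))) = {s : every successor in {m0, m2, m4, m5, m6}} = {m1, m3, m4, m6}
Sat(EX (AX (r ∨ (¬q ∧ p)))) = {s : some successor in {m1, m3, m4, m6}} = {m0, m2, m5, m6}

{m0, m2, m5, m6}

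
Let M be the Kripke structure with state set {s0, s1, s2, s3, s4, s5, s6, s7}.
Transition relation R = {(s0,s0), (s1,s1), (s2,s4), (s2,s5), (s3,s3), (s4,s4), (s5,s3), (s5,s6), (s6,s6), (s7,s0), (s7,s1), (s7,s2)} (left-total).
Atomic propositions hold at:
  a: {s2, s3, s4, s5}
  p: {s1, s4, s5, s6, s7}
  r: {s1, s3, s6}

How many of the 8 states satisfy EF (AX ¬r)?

4

Sat(¬r) = {s0, s2, s4, s5, s7}
Sat(AX ¬r) = {s : every successor in {s0, s2, s4, s5, s7}} = {s0, s2, s4}
EF (AX ¬r): least fixpoint, start Z0 = {s0, s2, s4}, add states with some successor in Z. Z1 = {s0, s2, s4, s7}; fixed.
Sat(EF (AX ¬r)) = {s0, s2, s4, s7}
|Sat(EF (AX ¬r))| = |{s0, s2, s4, s7}| = 4.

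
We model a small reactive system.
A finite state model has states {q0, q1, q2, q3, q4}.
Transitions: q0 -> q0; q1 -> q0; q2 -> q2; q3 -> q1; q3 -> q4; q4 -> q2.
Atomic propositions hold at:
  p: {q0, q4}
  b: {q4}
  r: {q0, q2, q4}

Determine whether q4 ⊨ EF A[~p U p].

Yes

Sat(~p) = {q1, q2, q3}
A[~p U p]: least fixpoint, start Z0 = Sat(p) = {q0, q4}, add states in Sat(~p) with every successor in Z. Z1 = {q0, q1, q4}; Z2 = {q0, q1, q3, q4}; fixed.
Sat(A[~p U p]) = {q0, q1, q3, q4}
EF A[~p U p]: least fixpoint, start Z0 = {q0, q1, q3, q4}, add states with some successor in Z. Already a fixed point.
Sat(EF A[~p U p]) = {q0, q1, q3, q4}
q4 ∈ Sat(EF A[~p U p]) = {q0, q1, q3, q4}, so the formula holds at q4.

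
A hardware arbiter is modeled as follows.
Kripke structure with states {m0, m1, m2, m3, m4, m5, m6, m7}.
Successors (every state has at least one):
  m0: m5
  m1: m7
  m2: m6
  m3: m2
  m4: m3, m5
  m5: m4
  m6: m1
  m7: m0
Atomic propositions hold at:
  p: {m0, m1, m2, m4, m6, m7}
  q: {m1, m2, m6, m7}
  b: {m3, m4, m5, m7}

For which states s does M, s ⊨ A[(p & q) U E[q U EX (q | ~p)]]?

Sat(p & q) = {m1, m2, m6, m7}
Sat(~p) = {m3, m5}
Sat(q | ~p) = {m1, m2, m3, m5, m6, m7}
Sat(EX (q | ~p)) = {s : some successor in {m1, m2, m3, m5, m6, m7}} = {m0, m1, m2, m3, m4, m6}
E[q U EX (q | ~p)]: least fixpoint, start Z0 = Sat(EX (q | ~p)) = {m0, m1, m2, m3, m4, m6}, add states in Sat(q) with some successor in Z. Z1 = {m0, m1, m2, m3, m4, m6, m7}; fixed.
Sat(E[q U EX (q | ~p)]) = {m0, m1, m2, m3, m4, m6, m7}
A[(p & q) U E[q U EX (q | ~p)]]: least fixpoint, start Z0 = Sat(E[q U EX (q | ~p)]) = {m0, m1, m2, m3, m4, m6, m7}, add states in Sat(p & q) with every successor in Z. Already a fixed point.
Sat(A[(p & q) U E[q U EX (q | ~p)]]) = {m0, m1, m2, m3, m4, m6, m7}

{m0, m1, m2, m3, m4, m6, m7}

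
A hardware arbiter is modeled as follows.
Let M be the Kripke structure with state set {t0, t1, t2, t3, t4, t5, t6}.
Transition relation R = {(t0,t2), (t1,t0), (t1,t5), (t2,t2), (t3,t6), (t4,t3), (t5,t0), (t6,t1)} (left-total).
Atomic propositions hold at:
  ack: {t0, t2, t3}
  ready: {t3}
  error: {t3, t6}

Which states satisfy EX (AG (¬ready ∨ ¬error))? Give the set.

Sat(¬ready) = {t0, t1, t2, t4, t5, t6}
Sat(¬error) = {t0, t1, t2, t4, t5}
Sat(¬ready ∨ ¬error) = {t0, t1, t2, t4, t5, t6}
AG (¬ready ∨ ¬error): greatest fixpoint, start Z0 = {t0, t1, t2, t4, t5, t6}, keep only states in Sat with every successor in Z. Z1 = {t0, t1, t2, t5, t6}; fixed.
Sat(AG (¬ready ∨ ¬error)) = {t0, t1, t2, t5, t6}
Sat(EX (AG (¬ready ∨ ¬error))) = {s : some successor in {t0, t1, t2, t5, t6}} = {t0, t1, t2, t3, t5, t6}

{t0, t1, t2, t3, t5, t6}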